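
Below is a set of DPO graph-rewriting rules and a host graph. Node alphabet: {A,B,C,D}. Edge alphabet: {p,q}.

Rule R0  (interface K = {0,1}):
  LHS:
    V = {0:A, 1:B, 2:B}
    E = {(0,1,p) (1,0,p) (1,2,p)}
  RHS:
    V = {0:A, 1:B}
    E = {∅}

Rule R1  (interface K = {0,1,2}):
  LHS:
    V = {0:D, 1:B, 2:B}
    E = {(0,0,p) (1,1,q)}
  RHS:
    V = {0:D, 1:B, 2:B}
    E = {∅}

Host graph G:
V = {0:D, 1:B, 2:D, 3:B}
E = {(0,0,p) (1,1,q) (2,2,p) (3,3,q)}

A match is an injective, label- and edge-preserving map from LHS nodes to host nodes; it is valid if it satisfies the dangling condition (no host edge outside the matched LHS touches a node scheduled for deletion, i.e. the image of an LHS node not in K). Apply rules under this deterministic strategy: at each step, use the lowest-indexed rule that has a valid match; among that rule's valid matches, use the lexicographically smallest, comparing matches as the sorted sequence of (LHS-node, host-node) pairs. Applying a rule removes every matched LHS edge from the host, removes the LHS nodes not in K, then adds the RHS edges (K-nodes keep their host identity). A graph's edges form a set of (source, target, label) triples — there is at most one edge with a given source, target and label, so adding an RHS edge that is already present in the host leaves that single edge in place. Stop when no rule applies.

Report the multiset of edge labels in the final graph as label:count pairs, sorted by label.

Answer: (no edges)

Rewrite trace:
[0] host  ⇒  4 nodes, 4 edges  {0-p->0 1-q->1 2-p->2 3-q->3}
[1] R1 @ {0↦0, 1↦1, 2↦3}  ⇒  4 nodes, 2 edges  {2-p->2 3-q->3}
[2] R1 @ {0↦2, 1↦3, 2↦1}  ⇒  4 nodes, 0 edges  {∅}
normal form: no rule applies after step 2
NF edges: []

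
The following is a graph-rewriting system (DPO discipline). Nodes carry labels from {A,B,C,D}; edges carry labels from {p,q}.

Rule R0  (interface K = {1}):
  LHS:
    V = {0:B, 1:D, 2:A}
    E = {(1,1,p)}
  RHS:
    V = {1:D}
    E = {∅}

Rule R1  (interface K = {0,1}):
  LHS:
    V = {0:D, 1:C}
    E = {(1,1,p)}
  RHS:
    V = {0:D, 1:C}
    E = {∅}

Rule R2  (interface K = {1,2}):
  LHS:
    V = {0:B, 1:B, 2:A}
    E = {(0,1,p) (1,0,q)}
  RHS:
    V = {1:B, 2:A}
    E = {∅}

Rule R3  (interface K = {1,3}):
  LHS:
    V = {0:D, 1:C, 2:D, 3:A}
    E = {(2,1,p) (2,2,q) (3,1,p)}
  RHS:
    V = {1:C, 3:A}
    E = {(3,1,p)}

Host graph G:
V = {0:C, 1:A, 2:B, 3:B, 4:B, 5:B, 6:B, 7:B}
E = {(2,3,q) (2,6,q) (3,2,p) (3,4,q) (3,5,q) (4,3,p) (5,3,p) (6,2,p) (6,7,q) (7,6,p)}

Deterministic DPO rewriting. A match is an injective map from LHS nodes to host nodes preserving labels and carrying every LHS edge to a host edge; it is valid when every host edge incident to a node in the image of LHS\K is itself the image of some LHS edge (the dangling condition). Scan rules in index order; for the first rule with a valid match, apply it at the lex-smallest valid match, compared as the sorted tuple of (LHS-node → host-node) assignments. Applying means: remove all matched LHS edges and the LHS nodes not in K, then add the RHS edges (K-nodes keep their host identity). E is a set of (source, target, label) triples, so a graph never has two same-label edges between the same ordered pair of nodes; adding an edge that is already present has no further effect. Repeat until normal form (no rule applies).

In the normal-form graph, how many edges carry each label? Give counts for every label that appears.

Answer: (no edges)

Steps:
initial: |V|=8 |E|=10  E = 2-q->3 2-q->6 3-p->2 3-q->4 3-q->5 4-p->3 5-p->3 6-p->2 6-q->7 7-p->6
step 1: apply R2 at {0↦4, 1↦3, 2↦1}  → |V|=7 |E|=8  E = 2-q->3 2-q->6 3-p->2 3-q->5 5-p->3 6-p->2 6-q->7 7-p->6
step 2: apply R2 at {0↦5, 1↦3, 2↦1}  → |V|=6 |E|=6  E = 2-q->3 2-q->6 3-p->2 6-p->2 6-q->7 7-p->6
step 3: apply R2 at {0↦3, 1↦2, 2↦1}  → |V|=5 |E|=4  E = 2-q->6 6-p->2 6-q->7 7-p->6
step 4: apply R2 at {0↦7, 1↦6, 2↦1}  → |V|=4 |E|=2  E = 2-q->6 6-p->2
step 5: apply R2 at {0↦6, 1↦2, 2↦1}  → |V|=3 |E|=0  E = ∅
final graph: no rule applies after step 5
NF edges: []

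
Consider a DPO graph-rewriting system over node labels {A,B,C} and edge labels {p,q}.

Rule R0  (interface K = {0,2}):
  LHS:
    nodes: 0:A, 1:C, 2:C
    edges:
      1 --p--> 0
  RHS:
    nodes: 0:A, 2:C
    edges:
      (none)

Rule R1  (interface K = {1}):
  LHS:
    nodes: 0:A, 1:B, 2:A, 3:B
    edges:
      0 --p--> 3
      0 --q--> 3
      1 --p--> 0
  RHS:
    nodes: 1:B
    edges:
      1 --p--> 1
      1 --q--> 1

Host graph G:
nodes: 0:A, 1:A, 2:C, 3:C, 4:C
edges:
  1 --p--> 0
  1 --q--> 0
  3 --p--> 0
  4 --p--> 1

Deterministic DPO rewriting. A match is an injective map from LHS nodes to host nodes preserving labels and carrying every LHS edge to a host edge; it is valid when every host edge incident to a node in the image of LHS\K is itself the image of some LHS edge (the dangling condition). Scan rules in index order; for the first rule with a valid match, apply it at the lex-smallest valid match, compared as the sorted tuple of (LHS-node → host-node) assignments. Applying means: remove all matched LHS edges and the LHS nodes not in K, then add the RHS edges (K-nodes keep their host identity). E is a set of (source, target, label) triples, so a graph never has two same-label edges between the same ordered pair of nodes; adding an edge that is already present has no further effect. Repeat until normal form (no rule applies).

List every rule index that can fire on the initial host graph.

Answer: [R0]

Steps:
R0: 4 valid matches — {0↦0, 1↦3, 2↦2}, {0↦0, 1↦3, 2↦4}, {0↦1, 1↦4, 2↦2} (+1 more)
R1: no valid match — LHS pattern not found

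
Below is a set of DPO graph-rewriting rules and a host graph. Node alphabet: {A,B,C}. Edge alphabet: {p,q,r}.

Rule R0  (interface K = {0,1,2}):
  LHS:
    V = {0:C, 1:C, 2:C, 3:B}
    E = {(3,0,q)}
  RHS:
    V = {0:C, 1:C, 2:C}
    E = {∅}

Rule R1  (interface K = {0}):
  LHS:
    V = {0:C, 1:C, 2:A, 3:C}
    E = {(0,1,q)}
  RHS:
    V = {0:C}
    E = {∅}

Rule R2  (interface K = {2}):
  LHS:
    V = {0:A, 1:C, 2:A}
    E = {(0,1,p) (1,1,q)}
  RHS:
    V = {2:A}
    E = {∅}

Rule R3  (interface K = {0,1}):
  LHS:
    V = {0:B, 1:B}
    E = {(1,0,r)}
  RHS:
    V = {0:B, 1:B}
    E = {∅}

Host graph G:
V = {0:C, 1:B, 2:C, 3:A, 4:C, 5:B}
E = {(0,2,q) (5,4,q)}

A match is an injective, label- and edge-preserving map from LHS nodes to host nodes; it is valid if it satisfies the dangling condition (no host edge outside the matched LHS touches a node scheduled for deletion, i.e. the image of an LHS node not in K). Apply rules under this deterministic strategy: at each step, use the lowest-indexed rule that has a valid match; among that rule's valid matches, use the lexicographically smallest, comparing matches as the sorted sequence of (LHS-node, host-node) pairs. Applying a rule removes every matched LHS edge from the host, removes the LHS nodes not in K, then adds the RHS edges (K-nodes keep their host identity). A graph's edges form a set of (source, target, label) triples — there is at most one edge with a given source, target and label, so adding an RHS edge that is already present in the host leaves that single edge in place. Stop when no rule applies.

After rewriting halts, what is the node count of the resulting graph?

start.  V:6 E:2  edges: 0-q->2 5-q->4
1. fire R0 via {0↦4, 1↦0, 2↦2, 3↦5}  →  V:5 E:1  edges: 0-q->2
2. fire R1 via {0↦0, 1↦2, 2↦3, 3↦4}  →  V:2 E:0  edges: ∅
final graph: no rule applies after step 2
NF nodes: {0:C, 1:B}

Answer: 2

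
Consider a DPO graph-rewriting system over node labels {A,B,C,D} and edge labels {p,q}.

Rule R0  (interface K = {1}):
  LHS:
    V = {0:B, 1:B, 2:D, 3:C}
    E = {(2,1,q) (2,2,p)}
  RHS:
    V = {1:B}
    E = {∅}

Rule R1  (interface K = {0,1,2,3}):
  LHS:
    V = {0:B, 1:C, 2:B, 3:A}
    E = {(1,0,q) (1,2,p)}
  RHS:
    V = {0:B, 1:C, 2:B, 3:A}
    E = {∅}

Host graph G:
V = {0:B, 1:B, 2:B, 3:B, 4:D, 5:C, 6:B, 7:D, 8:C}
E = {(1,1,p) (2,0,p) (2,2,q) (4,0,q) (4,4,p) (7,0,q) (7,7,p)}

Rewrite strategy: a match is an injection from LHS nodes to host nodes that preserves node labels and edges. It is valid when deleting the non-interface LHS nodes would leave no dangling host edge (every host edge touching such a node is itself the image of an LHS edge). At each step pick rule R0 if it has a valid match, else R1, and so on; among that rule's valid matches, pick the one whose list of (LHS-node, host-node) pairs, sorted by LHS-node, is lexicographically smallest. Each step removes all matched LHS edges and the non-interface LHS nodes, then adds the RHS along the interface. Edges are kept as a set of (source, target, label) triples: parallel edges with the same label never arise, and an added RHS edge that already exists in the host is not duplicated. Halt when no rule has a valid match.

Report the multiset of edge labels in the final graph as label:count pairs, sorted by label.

Answer: p:2 q:1

Steps:
[0] host  ⇒  9 nodes, 7 edges  {1-p->1 2-p->0 2-q->2 4-q->0 4-p->4 7-q->0 7-p->7}
[1] R0 @ {0↦3, 1↦0, 2↦4, 3↦5}  ⇒  6 nodes, 5 edges  {1-p->1 2-p->0 2-q->2 7-q->0 7-p->7}
[2] R0 @ {0↦6, 1↦0, 2↦7, 3↦8}  ⇒  3 nodes, 3 edges  {1-p->1 2-p->0 2-q->2}
final graph: no rule applies after step 2
NF edges: [(1, 1, 'p'), (2, 0, 'p'), (2, 2, 'q')]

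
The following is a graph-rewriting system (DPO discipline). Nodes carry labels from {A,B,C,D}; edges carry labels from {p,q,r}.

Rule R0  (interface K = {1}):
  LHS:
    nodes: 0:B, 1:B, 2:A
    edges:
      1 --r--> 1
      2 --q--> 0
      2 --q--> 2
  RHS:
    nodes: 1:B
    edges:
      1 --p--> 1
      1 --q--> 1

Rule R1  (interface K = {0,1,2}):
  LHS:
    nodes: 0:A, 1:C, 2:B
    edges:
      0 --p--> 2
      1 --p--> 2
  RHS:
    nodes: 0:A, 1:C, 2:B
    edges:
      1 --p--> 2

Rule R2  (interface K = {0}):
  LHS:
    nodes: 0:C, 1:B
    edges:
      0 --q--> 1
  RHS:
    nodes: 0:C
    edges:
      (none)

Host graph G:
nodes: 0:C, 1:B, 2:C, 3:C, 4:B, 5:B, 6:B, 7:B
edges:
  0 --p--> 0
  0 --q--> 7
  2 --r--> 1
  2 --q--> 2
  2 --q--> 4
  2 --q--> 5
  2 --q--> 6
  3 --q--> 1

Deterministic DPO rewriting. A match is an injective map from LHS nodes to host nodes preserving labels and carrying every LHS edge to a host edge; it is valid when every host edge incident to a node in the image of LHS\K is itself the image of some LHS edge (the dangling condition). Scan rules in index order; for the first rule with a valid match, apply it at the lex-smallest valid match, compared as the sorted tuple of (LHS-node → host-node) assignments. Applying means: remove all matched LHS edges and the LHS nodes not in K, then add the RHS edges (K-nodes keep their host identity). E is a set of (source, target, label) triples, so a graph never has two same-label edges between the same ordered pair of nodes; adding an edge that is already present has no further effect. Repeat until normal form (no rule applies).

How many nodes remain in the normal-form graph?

start.  V:8 E:8  edges: 0-p->0 0-q->7 2-r->1 2-q->2 2-q->4 2-q->5 2-q->6 3-q->1
1. fire R2 via {0↦0, 1↦7}  →  V:7 E:7  edges: 0-p->0 2-r->1 2-q->2 2-q->4 2-q->5 2-q->6 3-q->1
2. fire R2 via {0↦2, 1↦4}  →  V:6 E:6  edges: 0-p->0 2-r->1 2-q->2 2-q->5 2-q->6 3-q->1
3. fire R2 via {0↦2, 1↦5}  →  V:5 E:5  edges: 0-p->0 2-r->1 2-q->2 2-q->6 3-q->1
4. fire R2 via {0↦2, 1↦6}  →  V:4 E:4  edges: 0-p->0 2-r->1 2-q->2 3-q->1
final graph: no rule applies after step 4
NF nodes: {0:C, 1:B, 2:C, 3:C}

Answer: 4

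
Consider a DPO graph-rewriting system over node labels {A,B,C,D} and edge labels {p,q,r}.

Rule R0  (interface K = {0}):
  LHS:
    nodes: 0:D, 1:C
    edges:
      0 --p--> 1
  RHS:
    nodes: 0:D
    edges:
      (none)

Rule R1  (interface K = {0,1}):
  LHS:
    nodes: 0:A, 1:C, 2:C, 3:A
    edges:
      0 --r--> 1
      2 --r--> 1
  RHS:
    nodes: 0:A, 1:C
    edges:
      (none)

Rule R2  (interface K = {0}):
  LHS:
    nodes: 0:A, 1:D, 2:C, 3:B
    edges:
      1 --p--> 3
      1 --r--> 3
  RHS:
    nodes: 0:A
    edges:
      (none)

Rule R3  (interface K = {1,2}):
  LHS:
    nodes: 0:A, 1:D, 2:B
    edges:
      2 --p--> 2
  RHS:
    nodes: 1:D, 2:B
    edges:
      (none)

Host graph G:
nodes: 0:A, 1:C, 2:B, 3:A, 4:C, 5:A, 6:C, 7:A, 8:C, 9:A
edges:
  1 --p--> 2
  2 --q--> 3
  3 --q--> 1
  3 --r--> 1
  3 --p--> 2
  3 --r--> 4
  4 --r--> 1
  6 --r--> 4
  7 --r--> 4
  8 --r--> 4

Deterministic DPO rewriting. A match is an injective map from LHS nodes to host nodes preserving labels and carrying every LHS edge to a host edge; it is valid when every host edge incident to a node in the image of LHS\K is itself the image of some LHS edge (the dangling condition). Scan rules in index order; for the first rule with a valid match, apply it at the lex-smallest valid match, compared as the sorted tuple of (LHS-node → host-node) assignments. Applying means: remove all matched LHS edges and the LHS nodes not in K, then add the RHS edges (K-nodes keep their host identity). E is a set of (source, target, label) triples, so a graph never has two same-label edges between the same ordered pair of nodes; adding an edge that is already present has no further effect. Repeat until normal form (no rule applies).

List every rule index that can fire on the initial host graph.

Answer: [R1]

Steps:
R0: no valid match — LHS pattern not found
R1: 12 valid matches — {0↦3, 1↦4, 2↦6, 3↦0}, {0↦3, 1↦4, 2↦6, 3↦5}, {0↦3, 1↦4, 2↦6, 3↦9} (+9 more)
R2: no valid match — LHS pattern not found
R3: no valid match — LHS pattern not found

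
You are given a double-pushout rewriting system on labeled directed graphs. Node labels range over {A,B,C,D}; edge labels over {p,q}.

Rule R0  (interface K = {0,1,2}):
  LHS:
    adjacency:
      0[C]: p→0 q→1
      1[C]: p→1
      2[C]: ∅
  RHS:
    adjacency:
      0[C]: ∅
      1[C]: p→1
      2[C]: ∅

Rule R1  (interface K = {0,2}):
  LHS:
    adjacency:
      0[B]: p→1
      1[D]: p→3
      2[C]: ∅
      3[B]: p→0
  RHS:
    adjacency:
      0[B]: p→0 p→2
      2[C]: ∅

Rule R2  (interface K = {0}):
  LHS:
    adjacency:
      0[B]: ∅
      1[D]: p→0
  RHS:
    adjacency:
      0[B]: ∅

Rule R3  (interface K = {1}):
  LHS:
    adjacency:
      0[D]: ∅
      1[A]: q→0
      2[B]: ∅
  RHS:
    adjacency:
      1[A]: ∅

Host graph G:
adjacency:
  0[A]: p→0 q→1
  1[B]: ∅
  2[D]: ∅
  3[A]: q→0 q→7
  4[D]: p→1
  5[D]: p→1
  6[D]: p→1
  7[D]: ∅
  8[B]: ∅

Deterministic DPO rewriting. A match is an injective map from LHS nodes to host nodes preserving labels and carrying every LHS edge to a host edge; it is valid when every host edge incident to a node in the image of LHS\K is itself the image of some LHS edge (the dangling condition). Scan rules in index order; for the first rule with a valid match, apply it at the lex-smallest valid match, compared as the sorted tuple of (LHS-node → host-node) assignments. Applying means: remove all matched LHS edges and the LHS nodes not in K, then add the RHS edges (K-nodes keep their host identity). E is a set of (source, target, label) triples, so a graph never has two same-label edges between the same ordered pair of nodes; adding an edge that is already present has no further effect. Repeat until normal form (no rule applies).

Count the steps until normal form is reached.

start.  V:9 E:7  edges: 0-p->0 0-q->1 3-q->0 3-q->7 4-p->1 5-p->1 6-p->1
1. fire R2 via {0↦1, 1↦4}  →  V:8 E:6  edges: 0-p->0 0-q->1 3-q->0 3-q->7 5-p->1 6-p->1
2. fire R2 via {0↦1, 1↦5}  →  V:7 E:5  edges: 0-p->0 0-q->1 3-q->0 3-q->7 6-p->1
3. fire R2 via {0↦1, 1↦6}  →  V:6 E:4  edges: 0-p->0 0-q->1 3-q->0 3-q->7
4. fire R3 via {0↦7, 1↦3, 2↦8}  →  V:4 E:3  edges: 0-p->0 0-q->1 3-q->0
halt: no rule applies after step 4

Answer: 4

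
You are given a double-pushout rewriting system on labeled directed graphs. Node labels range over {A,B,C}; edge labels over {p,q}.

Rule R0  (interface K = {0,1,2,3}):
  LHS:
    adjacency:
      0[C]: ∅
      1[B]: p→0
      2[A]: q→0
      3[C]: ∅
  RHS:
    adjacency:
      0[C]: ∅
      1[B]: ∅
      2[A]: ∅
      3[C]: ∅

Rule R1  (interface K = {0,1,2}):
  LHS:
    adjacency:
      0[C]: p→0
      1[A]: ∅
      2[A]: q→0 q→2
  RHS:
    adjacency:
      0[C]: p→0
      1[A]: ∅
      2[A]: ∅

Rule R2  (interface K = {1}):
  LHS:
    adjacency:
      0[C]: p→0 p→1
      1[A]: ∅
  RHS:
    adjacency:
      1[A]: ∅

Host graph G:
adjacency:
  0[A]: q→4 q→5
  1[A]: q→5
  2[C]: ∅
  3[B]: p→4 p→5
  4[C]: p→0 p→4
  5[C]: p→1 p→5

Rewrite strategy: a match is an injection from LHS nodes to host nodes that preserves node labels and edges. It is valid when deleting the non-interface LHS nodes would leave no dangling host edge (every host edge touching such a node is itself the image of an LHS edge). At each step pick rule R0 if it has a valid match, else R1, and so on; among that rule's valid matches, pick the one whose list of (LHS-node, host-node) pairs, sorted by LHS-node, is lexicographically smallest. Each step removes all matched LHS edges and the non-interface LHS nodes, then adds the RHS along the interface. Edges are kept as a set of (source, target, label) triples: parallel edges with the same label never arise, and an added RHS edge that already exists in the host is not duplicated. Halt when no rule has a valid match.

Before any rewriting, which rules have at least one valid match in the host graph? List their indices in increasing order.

Answer: [R0]

Rewrite trace:
R0: 6 valid matches — {0↦4, 1↦3, 2↦0, 3↦2}, {0↦4, 1↦3, 2↦0, 3↦5}, {0↦5, 1↦3, 2↦0, 3↦2} (+3 more)
R1: no valid match — LHS pattern not found
R2: no valid match — 2 raw matches, all fail dangling condition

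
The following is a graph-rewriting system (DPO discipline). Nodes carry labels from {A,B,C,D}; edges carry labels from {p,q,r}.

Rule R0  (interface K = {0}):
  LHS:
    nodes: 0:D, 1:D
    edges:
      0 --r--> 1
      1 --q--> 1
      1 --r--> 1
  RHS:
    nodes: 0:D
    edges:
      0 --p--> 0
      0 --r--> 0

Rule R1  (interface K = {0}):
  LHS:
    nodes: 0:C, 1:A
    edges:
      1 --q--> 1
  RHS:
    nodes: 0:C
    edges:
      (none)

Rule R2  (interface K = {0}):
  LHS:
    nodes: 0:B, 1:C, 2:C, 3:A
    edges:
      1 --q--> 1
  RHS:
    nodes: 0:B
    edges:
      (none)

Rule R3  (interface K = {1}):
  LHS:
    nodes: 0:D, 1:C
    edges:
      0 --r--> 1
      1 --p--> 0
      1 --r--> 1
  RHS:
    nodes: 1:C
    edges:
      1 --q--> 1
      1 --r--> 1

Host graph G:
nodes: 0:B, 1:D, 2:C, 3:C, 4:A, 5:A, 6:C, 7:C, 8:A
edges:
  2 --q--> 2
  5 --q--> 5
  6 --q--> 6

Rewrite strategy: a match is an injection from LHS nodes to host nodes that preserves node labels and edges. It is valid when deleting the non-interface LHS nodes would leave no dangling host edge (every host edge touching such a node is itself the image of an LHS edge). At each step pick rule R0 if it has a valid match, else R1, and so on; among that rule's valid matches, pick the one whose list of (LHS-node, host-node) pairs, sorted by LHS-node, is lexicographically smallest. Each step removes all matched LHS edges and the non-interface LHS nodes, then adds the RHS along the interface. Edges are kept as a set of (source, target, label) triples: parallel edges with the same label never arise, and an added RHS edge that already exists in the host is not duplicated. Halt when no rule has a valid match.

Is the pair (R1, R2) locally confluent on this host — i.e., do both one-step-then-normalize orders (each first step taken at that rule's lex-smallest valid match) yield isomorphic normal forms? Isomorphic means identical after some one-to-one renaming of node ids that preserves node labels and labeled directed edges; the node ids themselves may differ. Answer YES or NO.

branch R1-first: apply at {0↦2, 1↦5} → |E|=2, then 2 more step(s) → NF |V|=2 |E|=0 V={0:B, 1:D} E=∅
branch R2-first: apply at {0↦0, 1↦2, 2↦3, 3↦4} → |E|=2, then 2 more step(s) → NF |V|=2 |E|=0 V={0:B, 1:D} E=∅
graphs isomorphic (equal up to label-preserving node renaming)

Answer: YES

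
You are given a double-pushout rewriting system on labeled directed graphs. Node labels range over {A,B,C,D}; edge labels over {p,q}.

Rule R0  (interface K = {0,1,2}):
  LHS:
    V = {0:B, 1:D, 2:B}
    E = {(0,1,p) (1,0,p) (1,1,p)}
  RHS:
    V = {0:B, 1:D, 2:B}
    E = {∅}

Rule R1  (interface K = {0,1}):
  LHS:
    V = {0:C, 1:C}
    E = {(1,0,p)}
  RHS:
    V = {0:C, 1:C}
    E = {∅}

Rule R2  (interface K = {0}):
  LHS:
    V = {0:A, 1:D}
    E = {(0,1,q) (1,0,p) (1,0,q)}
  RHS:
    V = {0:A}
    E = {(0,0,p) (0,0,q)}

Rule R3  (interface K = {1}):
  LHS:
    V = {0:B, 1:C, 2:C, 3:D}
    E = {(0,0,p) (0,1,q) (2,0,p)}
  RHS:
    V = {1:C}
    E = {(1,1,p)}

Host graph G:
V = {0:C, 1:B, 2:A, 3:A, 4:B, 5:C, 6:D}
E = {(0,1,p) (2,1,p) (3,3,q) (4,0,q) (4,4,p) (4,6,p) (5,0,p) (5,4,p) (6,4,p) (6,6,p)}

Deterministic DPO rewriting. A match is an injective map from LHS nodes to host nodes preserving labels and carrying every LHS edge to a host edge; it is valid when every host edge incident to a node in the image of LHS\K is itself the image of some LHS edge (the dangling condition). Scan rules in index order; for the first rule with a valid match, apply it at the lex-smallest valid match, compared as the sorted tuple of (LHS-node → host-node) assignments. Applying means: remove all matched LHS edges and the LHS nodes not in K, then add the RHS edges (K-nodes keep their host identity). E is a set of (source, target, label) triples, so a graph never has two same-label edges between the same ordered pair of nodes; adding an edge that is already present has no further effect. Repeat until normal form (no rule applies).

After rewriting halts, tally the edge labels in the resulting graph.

Answer: p:3 q:1

Rewrite trace:
[0] host  ⇒  7 nodes, 10 edges  {0-p->1 2-p->1 3-q->3 4-q->0 4-p->4 4-p->6 5-p->0 5-p->4 6-p->4 6-p->6}
[1] R0 @ {0↦4, 1↦6, 2↦1}  ⇒  7 nodes, 7 edges  {0-p->1 2-p->1 3-q->3 4-q->0 4-p->4 5-p->0 5-p->4}
[2] R1 @ {0↦0, 1↦5}  ⇒  7 nodes, 6 edges  {0-p->1 2-p->1 3-q->3 4-q->0 4-p->4 5-p->4}
[3] R3 @ {0↦4, 1↦0, 2↦5, 3↦6}  ⇒  4 nodes, 4 edges  {0-p->0 0-p->1 2-p->1 3-q->3}
final graph: no rule applies after step 3
NF edges: [(0, 0, 'p'), (0, 1, 'p'), (2, 1, 'p'), (3, 3, 'q')]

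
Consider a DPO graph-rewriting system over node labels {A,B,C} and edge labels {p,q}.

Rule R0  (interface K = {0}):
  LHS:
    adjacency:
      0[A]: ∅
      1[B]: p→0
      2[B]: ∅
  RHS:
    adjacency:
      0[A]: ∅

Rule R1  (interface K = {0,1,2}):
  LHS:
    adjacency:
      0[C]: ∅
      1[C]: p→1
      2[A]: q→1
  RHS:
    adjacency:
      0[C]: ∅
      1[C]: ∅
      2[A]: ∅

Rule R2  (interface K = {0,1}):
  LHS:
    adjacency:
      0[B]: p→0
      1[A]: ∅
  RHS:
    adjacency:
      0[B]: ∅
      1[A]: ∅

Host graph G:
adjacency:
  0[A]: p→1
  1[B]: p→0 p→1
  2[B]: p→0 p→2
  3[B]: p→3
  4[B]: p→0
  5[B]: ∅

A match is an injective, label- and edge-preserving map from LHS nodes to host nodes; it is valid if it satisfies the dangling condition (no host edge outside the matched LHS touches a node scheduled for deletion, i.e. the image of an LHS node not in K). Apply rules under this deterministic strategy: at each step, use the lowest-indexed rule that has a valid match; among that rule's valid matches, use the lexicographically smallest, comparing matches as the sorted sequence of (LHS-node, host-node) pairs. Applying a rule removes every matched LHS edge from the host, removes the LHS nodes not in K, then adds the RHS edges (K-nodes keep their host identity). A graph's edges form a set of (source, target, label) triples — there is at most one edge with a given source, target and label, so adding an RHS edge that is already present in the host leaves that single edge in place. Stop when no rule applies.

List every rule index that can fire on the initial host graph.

Answer: [R0,R2]

Derivation:
R0: 1 valid match — {0↦0, 1↦4, 2↦5}
R1: no valid match — LHS pattern not found
R2: 3 valid matches — {0↦1, 1↦0}, {0↦2, 1↦0}, {0↦3, 1↦0}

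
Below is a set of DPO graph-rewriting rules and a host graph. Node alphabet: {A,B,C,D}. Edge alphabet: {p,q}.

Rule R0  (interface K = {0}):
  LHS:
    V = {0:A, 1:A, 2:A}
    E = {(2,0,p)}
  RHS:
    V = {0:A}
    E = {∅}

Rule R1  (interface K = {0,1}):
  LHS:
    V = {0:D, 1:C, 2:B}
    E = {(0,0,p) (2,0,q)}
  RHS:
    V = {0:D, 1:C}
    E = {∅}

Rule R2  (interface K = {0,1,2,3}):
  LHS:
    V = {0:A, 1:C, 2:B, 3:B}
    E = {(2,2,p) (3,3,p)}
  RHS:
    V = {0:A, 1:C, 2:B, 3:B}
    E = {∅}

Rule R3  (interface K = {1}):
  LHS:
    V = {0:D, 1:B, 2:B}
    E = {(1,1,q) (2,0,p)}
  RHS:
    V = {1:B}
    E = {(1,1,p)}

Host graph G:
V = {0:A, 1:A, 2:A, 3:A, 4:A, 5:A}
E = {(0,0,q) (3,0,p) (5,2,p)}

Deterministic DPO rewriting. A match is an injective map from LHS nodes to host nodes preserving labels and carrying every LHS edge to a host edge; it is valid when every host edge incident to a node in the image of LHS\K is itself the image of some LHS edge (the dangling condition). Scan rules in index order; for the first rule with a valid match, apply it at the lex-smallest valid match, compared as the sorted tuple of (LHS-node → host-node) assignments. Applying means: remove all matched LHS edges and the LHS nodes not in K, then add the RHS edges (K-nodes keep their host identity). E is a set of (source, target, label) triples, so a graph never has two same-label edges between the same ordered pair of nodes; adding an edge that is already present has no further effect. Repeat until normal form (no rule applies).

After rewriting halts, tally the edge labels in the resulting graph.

Answer: q:1

Steps:
initial: |V|=6 |E|=3  E = 0-q->0 3-p->0 5-p->2
step 1: apply R0 at {0↦0, 1↦1, 2↦3}  → |V|=4 |E|=2  E = 0-q->0 5-p->2
step 2: apply R0 at {0↦2, 1↦4, 2↦5}  → |V|=2 |E|=1  E = 0-q->0
normal form: no rule applies after step 2
NF edges: [(0, 0, 'q')]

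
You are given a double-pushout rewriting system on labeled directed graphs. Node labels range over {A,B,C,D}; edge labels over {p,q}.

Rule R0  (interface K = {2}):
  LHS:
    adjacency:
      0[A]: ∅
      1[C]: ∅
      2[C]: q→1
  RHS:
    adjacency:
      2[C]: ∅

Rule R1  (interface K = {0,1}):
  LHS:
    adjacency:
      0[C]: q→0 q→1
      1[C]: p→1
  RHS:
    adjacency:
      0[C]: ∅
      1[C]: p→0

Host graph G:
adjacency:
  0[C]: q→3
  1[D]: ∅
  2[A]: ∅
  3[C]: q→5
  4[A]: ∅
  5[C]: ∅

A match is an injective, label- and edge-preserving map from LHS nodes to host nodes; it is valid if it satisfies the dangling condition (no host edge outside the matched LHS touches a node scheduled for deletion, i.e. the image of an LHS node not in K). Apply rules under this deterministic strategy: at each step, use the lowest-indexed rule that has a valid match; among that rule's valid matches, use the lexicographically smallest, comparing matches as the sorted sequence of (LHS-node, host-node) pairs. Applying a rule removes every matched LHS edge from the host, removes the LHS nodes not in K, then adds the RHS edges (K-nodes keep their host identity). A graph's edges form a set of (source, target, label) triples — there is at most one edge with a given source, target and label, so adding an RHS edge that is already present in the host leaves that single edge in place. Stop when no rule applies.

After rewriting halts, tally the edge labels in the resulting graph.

Answer: (no edges)

Derivation:
[0] host  ⇒  6 nodes, 2 edges  {0-q->3 3-q->5}
[1] R0 @ {0↦2, 1↦5, 2↦3}  ⇒  4 nodes, 1 edges  {0-q->3}
[2] R0 @ {0↦4, 1↦3, 2↦0}  ⇒  2 nodes, 0 edges  {∅}
final graph: no rule applies after step 2
NF edges: []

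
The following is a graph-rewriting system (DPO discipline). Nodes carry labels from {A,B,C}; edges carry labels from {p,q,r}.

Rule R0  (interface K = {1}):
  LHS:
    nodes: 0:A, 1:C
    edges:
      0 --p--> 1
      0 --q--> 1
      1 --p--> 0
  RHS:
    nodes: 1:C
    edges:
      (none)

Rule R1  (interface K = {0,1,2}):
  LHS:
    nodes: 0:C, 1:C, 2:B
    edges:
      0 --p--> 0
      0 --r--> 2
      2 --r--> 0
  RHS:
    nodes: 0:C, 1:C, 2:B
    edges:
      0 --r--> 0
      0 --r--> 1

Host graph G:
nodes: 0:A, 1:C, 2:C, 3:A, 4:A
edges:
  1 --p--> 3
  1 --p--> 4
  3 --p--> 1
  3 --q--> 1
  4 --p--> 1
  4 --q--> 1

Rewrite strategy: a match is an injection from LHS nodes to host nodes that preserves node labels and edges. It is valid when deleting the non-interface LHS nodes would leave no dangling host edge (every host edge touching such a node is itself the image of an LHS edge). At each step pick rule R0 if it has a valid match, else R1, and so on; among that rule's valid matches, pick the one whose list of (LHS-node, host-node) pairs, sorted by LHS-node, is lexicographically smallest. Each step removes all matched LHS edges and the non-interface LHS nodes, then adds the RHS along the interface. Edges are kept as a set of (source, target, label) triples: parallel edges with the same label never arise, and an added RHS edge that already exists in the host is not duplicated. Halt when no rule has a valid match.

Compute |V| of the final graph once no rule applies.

Answer: 3

Derivation:
start.  V:5 E:6  edges: 1-p->3 1-p->4 3-p->1 3-q->1 4-p->1 4-q->1
1. fire R0 via {0↦3, 1↦1}  →  V:4 E:3  edges: 1-p->4 4-p->1 4-q->1
2. fire R0 via {0↦4, 1↦1}  →  V:3 E:0  edges: ∅
halt: no rule applies after step 2
NF nodes: {0:A, 1:C, 2:C}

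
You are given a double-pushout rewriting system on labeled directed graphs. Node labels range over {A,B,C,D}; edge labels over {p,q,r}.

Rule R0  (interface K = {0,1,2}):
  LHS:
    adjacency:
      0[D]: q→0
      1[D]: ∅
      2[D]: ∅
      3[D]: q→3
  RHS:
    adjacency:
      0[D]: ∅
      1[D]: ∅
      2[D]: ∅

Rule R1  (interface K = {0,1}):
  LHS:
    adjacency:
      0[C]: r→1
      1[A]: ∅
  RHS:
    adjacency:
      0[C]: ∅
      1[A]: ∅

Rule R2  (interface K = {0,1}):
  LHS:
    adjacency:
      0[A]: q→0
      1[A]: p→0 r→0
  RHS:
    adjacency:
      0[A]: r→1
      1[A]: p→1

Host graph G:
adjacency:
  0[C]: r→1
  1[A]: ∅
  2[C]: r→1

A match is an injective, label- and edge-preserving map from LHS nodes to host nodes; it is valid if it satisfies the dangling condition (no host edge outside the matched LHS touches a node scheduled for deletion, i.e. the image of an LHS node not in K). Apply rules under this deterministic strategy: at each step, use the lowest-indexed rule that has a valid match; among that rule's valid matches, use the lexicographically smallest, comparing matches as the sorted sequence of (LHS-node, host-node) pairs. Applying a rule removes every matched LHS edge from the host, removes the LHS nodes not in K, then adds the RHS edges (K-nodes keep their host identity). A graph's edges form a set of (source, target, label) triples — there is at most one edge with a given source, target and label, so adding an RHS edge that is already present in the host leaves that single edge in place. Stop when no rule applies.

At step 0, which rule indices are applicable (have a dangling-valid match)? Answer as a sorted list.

R0: no valid match — LHS pattern not found
R1: 2 valid matches — {0↦0, 1↦1}, {0↦2, 1↦1}
R2: no valid match — LHS pattern not found

Answer: [R1]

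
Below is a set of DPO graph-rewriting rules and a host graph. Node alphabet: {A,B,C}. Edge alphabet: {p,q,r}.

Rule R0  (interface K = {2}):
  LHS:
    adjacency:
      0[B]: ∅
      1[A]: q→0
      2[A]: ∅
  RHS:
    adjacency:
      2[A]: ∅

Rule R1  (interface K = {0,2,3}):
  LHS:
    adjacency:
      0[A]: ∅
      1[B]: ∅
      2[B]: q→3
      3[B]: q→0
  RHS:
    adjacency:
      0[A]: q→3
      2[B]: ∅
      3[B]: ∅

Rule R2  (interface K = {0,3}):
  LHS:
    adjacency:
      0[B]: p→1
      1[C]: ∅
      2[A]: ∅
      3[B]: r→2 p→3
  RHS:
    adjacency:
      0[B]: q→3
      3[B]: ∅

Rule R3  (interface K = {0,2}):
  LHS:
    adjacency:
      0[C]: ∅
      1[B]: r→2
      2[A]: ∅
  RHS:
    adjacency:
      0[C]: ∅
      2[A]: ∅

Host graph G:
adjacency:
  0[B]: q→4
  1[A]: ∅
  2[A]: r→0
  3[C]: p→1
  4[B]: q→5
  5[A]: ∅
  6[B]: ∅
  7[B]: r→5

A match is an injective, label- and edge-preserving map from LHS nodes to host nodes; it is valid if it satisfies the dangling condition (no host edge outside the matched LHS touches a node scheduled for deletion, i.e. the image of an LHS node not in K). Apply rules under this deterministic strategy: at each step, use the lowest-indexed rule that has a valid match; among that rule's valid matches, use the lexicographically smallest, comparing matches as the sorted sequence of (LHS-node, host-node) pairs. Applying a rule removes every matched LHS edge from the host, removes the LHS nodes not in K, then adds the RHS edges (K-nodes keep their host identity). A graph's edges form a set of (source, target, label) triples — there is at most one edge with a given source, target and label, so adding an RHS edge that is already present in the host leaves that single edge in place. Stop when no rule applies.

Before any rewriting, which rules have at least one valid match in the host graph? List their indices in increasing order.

Answer: [R1,R3]

Rewrite trace:
R0: no valid match — LHS pattern not found
R1: 1 valid match — {0↦5, 1↦6, 2↦0, 3↦4}
R2: no valid match — LHS pattern not found
R3: 1 valid match — {0↦3, 1↦7, 2↦5}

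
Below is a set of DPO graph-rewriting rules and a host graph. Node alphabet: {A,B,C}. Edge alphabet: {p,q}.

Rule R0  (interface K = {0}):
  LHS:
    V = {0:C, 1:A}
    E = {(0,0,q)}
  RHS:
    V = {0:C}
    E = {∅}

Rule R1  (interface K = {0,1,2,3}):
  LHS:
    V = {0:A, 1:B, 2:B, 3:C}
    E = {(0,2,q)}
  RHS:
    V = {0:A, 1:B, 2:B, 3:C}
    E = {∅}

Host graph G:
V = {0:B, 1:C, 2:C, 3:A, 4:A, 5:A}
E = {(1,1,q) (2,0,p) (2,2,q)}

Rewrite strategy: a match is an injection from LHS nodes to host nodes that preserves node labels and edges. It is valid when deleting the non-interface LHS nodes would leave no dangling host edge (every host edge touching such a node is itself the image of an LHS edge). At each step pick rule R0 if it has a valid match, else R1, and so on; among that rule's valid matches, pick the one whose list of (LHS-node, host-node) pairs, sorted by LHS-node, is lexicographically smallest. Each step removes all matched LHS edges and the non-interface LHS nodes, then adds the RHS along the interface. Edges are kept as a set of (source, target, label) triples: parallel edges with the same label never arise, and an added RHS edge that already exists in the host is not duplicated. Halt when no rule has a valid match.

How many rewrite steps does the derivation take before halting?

[0] host  ⇒  6 nodes, 3 edges  {1-q->1 2-p->0 2-q->2}
[1] R0 @ {0↦1, 1↦3}  ⇒  5 nodes, 2 edges  {2-p->0 2-q->2}
[2] R0 @ {0↦2, 1↦4}  ⇒  4 nodes, 1 edges  {2-p->0}
halt: no rule applies after step 2

Answer: 2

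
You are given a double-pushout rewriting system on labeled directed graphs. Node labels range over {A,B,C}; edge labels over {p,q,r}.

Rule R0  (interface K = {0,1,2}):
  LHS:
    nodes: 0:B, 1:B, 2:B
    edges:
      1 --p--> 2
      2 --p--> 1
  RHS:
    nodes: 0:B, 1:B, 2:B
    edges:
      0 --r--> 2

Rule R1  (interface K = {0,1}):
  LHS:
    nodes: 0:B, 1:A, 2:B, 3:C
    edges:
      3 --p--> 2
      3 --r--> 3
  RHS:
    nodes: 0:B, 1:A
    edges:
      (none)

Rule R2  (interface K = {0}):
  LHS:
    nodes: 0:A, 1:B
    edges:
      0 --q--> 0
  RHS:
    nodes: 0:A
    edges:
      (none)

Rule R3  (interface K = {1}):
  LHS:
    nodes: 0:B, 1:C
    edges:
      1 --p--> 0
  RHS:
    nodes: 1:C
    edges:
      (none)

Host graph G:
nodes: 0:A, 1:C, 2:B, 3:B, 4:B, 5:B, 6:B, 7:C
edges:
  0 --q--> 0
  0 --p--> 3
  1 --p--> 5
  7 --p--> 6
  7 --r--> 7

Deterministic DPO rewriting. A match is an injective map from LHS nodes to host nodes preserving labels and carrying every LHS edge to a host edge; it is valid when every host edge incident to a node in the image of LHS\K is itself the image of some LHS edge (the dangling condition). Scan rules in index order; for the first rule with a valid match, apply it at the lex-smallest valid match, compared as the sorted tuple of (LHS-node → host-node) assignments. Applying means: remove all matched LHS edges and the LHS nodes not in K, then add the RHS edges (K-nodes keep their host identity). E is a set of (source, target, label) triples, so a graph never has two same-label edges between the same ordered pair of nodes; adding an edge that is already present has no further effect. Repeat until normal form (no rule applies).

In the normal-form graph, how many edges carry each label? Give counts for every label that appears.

initial: |V|=8 |E|=5  E = 0-q->0 0-p->3 1-p->5 7-p->6 7-r->7
step 1: apply R1 at {0↦2, 1↦0, 2↦6, 3↦7}  → |V|=6 |E|=3  E = 0-q->0 0-p->3 1-p->5
step 2: apply R2 at {0↦0, 1↦2}  → |V|=5 |E|=2  E = 0-p->3 1-p->5
step 3: apply R3 at {0↦5, 1↦1}  → |V|=4 |E|=1  E = 0-p->3
halt: no rule applies after step 3
NF edges: [(0, 3, 'p')]

Answer: p:1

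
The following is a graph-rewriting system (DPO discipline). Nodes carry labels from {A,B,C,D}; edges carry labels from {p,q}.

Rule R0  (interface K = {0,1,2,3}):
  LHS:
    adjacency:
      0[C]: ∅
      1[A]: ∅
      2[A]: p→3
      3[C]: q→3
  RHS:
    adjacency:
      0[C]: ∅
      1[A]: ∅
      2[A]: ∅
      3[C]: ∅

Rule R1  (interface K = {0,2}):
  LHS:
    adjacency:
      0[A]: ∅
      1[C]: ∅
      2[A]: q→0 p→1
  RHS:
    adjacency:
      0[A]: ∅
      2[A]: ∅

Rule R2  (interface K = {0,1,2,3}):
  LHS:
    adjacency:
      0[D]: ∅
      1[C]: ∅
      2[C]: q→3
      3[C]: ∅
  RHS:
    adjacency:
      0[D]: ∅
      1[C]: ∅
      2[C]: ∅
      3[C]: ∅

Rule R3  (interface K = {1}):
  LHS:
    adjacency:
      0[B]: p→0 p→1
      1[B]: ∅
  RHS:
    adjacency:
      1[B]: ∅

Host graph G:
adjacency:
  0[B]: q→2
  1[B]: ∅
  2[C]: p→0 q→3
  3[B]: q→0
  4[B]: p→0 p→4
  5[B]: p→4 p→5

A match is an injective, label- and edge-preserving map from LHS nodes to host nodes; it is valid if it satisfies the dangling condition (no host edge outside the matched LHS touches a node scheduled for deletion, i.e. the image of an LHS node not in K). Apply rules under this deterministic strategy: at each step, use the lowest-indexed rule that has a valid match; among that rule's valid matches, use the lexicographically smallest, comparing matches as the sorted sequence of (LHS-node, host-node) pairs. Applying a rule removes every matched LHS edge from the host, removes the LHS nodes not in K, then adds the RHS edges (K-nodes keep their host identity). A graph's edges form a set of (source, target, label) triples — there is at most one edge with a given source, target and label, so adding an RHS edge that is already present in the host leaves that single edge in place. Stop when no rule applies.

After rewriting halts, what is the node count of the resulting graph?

Answer: 4

Derivation:
initial: |V|=6 |E|=8  E = 0-q->2 2-p->0 2-q->3 3-q->0 4-p->0 4-p->4 5-p->4 5-p->5
step 1: apply R3 at {0↦5, 1↦4}  → |V|=5 |E|=6  E = 0-q->2 2-p->0 2-q->3 3-q->0 4-p->0 4-p->4
step 2: apply R3 at {0↦4, 1↦0}  → |V|=4 |E|=4  E = 0-q->2 2-p->0 2-q->3 3-q->0
halt: no rule applies after step 2
NF nodes: {0:B, 1:B, 2:C, 3:B}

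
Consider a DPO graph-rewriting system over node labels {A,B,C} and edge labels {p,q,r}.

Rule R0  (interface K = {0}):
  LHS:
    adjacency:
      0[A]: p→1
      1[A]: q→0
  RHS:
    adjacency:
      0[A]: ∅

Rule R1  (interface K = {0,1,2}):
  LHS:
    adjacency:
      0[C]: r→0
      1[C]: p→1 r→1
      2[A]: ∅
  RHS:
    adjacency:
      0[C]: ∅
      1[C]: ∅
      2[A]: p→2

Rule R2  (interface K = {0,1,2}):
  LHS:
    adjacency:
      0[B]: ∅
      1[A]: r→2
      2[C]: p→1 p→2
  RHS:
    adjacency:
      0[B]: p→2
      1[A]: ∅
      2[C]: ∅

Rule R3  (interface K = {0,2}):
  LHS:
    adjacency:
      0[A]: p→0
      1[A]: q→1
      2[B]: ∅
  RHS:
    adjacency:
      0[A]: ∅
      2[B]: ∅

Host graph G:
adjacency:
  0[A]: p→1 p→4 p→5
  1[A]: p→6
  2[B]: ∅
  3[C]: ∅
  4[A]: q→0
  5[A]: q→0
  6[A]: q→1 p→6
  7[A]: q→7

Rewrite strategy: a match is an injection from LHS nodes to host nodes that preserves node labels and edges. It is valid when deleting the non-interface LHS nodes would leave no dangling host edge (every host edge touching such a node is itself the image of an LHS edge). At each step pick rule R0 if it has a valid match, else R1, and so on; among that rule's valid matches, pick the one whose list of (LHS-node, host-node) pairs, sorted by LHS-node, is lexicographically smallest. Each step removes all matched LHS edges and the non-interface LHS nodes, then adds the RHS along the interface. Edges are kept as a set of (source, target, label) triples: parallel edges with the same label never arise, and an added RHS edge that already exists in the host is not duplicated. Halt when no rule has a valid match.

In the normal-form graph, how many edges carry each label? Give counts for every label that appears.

[0] host  ⇒  8 nodes, 9 edges  {0-p->1 0-p->4 0-p->5 1-p->6 4-q->0 5-q->0 6-q->1 6-p->6 7-q->7}
[1] R0 @ {0↦0, 1↦4}  ⇒  7 nodes, 7 edges  {0-p->1 0-p->5 1-p->6 5-q->0 6-q->1 6-p->6 7-q->7}
[2] R0 @ {0↦0, 1↦5}  ⇒  6 nodes, 5 edges  {0-p->1 1-p->6 6-q->1 6-p->6 7-q->7}
[3] R3 @ {0↦6, 1↦7, 2↦2}  ⇒  5 nodes, 3 edges  {0-p->1 1-p->6 6-q->1}
[4] R0 @ {0↦1, 1↦6}  ⇒  4 nodes, 1 edges  {0-p->1}
normal form: no rule applies after step 4
NF edges: [(0, 1, 'p')]

Answer: p:1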